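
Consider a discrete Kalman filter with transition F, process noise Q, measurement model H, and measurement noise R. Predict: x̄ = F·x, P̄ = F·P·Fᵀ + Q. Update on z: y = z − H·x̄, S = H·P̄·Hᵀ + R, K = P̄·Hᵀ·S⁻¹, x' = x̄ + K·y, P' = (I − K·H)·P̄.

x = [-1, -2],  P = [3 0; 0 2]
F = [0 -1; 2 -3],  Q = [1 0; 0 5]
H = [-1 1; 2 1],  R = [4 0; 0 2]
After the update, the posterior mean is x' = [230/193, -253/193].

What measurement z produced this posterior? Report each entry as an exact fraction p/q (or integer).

z = [-3, 1]

x̄ = F·x = [2, 4]
P̄ = F·P·Fᵀ + Q = [3 6; 6 35]
S = H·P̄·Hᵀ + R = [30 35; 35 73]
K = P̄·Hᵀ·S⁻¹ = [-201/965 51/193; 472/965 79/193]
x' − x̄ = [-156/193, -1025/193] = K·y
y = (KᵀK)⁻¹·Kᵀ·(x' − x̄) = [-5, -7]
z = y + H·x̄ = [-5, -7] + [2, 8] = [-3, 1]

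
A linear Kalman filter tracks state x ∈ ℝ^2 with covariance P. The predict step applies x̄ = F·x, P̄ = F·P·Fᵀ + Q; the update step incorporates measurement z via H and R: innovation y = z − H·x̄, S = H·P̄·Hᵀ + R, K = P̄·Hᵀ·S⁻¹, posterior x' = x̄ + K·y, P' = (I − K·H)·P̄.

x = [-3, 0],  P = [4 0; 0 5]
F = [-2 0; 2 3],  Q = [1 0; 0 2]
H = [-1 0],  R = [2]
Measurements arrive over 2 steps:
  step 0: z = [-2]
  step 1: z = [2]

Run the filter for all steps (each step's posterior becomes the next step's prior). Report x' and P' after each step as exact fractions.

step 0: x' = [46/19, -50/19], P' = [34/19 -32/19; -32/19 941/19]
step 1: x' = [-494/193, -430/193], P' = [310/193 112/193; 112/193 83729/193]

step 0: x̄ = F·x = [6, -6]
step 0: P̄ = F·P·Fᵀ + Q = [17 -16; -16 63]
step 0: y = z − H·x̄ = [4]
step 0: S = H·P̄·Hᵀ + R = [19]
step 0: K = P̄·Hᵀ·S⁻¹ = [-17/19; 16/19]
step 0: x' = x̄ + K·y = [46/19, -50/19]
step 0: P' = (I − K·H)·P̄ = [34/19 -32/19; -32/19 941/19]
step 1: x̄ = F·x = [-92/19, -58/19]
step 1: P̄ = F·P·Fᵀ + Q = [155/19 56/19; 56/19 8259/19]
step 1: y = z − H·x̄ = [-54/19]
step 1: S = H·P̄·Hᵀ + R = [193/19]
step 1: K = P̄·Hᵀ·S⁻¹ = [-155/193; -56/193]
step 1: x' = x̄ + K·y = [-494/193, -430/193]
step 1: P' = (I − K·H)·P̄ = [310/193 112/193; 112/193 83729/193]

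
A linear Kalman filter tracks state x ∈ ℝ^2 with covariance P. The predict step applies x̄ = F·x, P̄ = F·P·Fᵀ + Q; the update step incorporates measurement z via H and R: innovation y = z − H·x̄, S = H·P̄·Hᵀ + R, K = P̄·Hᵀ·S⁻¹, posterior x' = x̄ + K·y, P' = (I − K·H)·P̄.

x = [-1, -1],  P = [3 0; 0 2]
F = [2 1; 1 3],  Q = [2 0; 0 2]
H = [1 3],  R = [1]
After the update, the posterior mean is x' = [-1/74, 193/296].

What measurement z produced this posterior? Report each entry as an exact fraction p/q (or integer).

x̄ = F·x = [-3, -4]
P̄ = F·P·Fᵀ + Q = [16 12; 12 23]
S = H·P̄·Hᵀ + R = [296]
K = P̄·Hᵀ·S⁻¹ = [13/74; 81/296]
x' − x̄ = [221/74, 1377/296] = K·y
y = (KᵀK)⁻¹·Kᵀ·(x' − x̄) = [17]
z = y + H·x̄ = [17] + [-15] = [2]

z = [2]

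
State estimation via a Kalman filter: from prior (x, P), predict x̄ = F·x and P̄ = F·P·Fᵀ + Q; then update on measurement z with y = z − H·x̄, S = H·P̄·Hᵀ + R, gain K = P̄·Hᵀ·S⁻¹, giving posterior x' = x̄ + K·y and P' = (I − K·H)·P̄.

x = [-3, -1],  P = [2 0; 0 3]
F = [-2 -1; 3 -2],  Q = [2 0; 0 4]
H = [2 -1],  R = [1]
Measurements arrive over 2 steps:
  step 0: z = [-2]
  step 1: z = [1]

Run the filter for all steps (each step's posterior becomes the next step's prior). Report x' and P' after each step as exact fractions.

step 0: x̄ = F·x = [7, -7]
step 0: P̄ = F·P·Fᵀ + Q = [13 -6; -6 34]
step 0: y = z − H·x̄ = [-23]
step 0: S = H·P̄·Hᵀ + R = [111]
step 0: K = P̄·Hᵀ·S⁻¹ = [32/111; -46/111]
step 0: x' = x̄ + K·y = [41/111, 281/111]
step 0: P' = (I − K·H)·P̄ = [419/111 806/111; 806/111 1658/111]
step 1: x̄ = F·x = [-121/37, -439/111]
step 1: P̄ = F·P·Fᵀ + Q = [2260/37 536/37; 536/37 1175/111]
step 1: y = z − H·x̄ = [398/111]
step 1: S = H·P̄·Hᵀ + R = [21974/111]
step 1: K = P̄·Hᵀ·S⁻¹ = [5976/10987; 2041/21974]
step 1: x' = x̄ + K·y = [-14503/10987, -39794/10987]
step 1: P' = (I − K·H)·P̄ = [27628/10987 49280/10987; 49280/10987 195079/21974]

step 0: x' = [41/111, 281/111], P' = [419/111 806/111; 806/111 1658/111]
step 1: x' = [-14503/10987, -39794/10987], P' = [27628/10987 49280/10987; 49280/10987 195079/21974]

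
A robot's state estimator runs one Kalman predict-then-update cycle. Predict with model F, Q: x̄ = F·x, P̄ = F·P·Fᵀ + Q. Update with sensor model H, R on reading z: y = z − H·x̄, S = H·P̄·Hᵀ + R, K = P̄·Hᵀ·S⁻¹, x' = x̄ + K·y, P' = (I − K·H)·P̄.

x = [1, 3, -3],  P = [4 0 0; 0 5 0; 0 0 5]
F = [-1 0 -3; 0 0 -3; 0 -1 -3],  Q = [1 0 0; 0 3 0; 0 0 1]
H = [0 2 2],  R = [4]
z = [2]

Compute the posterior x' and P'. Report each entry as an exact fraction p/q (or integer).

x' = [26/19, 204/95, -102/95]
P' = [140/19 18/19 -9/19; 18/19 471/190 -189/95; -9/19 -189/95 237/95]

x̄ = F·x = [8, 9, 6]
P̄ = F·P·Fᵀ + Q = [50 45 45; 45 48 45; 45 45 51]
y = z − H·x̄ = [-28]
S = H·P̄·Hᵀ + R = [760]
K = P̄·Hᵀ·S⁻¹ = [9/38; 93/380; 24/95]
x' = x̄ + K·y = [26/19, 204/95, -102/95]
P' = (I − K·H)·P̄ = [140/19 18/19 -9/19; 18/19 471/190 -189/95; -9/19 -189/95 237/95]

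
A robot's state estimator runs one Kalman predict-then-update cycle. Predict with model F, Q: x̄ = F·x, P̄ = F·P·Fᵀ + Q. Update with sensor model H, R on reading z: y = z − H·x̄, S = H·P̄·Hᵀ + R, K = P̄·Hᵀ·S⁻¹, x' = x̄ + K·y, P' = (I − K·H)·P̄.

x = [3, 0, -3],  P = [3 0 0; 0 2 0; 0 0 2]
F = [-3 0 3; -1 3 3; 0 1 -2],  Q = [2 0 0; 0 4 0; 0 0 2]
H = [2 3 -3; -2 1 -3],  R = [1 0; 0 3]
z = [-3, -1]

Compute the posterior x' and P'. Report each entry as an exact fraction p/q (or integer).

x̄ = F·x = [-18, -12, 6]
P̄ = F·P·Fᵀ + Q = [47 27 -12; 27 43 -6; -12 -6 12]
y = z − H·x̄ = [87, -7]
S = H·P̄·Hᵀ + R = [1260 13; 13 126]
K = P̄·Hᵀ·S⁻¹ = [26989/158591 -41803/158591; 25235/158591 6207/158591; -9594/158591 -21666/158591]
x' = x̄ + K·y = [-213974/158591, 248904/158591, 268530/158591]
P' = (I − K·H)·P̄ = [463205/158591 -850211/158591 -550404/158591; -850211/158591 1703729/158591 1128510/158591; -550404/158591 1128510/158591 764772/158591]

x' = [-213974/158591, 248904/158591, 268530/158591]
P' = [463205/158591 -850211/158591 -550404/158591; -850211/158591 1703729/158591 1128510/158591; -550404/158591 1128510/158591 764772/158591]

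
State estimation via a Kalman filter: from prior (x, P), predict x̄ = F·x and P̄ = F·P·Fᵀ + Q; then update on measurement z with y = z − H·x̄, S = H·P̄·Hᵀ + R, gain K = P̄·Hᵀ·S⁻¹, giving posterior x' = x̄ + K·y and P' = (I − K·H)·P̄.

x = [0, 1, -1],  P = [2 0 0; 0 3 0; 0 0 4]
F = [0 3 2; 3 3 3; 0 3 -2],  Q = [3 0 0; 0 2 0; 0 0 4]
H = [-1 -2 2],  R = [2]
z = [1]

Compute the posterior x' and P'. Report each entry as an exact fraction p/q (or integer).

x' = [107/44, 211/88, 33/8]
P' = [4127/176 4659/352 793/32; 4659/352 13911/704 1669/64; 793/32 1669/64 2469/64]

x̄ = F·x = [1, 0, 5]
P̄ = F·P·Fᵀ + Q = [46 51 11; 51 83 3; 11 3 47]
y = z − H·x̄ = [-8]
S = H·P̄·Hᵀ + R = [704]
K = P̄·Hᵀ·S⁻¹ = [-63/352; -211/704; 7/64]
x' = x̄ + K·y = [107/44, 211/88, 33/8]
P' = (I − K·H)·P̄ = [4127/176 4659/352 793/32; 4659/352 13911/704 1669/64; 793/32 1669/64 2469/64]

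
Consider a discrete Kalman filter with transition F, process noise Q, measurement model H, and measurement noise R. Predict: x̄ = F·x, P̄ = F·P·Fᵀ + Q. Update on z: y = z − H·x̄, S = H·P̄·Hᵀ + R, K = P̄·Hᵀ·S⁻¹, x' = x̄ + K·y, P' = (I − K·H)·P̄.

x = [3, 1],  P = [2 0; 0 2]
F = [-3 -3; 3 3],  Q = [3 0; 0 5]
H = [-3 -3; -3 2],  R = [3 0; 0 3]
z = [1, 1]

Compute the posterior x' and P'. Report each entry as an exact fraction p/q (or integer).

x' = [-8697/23747, 1039/23747]
P' = [4056/23747 -1017/23747; -1017/23747 5577/23747]

x̄ = F·x = [-12, 12]
P̄ = F·P·Fᵀ + Q = [39 -36; -36 41]
y = z − H·x̄ = [1, -59]
S = H·P̄·Hᵀ + R = [75 -3; -3 950]
K = P̄·Hᵀ·S⁻¹ = [-3039/23747 -4734/23747; -4560/23747 4735/23747]
x' = x̄ + K·y = [-8697/23747, 1039/23747]
P' = (I − K·H)·P̄ = [4056/23747 -1017/23747; -1017/23747 5577/23747]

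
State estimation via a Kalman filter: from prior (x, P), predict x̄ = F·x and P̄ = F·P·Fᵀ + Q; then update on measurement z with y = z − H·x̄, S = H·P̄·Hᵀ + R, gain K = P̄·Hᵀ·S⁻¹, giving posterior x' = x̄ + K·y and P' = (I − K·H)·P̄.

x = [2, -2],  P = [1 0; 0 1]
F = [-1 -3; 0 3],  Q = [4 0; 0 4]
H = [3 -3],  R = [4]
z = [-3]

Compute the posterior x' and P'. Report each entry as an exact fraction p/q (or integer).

x' = [-641/409, -276/409]
P' = [965/409 873/409; 873/409 961/409]

x̄ = F·x = [4, -6]
P̄ = F·P·Fᵀ + Q = [14 -9; -9 13]
y = z − H·x̄ = [-33]
S = H·P̄·Hᵀ + R = [409]
K = P̄·Hᵀ·S⁻¹ = [69/409; -66/409]
x' = x̄ + K·y = [-641/409, -276/409]
P' = (I − K·H)·P̄ = [965/409 873/409; 873/409 961/409]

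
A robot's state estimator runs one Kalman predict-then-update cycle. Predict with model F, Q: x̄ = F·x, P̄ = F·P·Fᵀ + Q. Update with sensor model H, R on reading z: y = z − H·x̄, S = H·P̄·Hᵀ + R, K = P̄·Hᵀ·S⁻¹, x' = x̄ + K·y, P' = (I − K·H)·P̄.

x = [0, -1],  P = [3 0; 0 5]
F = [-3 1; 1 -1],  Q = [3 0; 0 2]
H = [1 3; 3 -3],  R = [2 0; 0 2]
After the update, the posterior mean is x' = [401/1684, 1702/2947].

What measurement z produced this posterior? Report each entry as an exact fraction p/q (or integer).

z = [2, -1]

x̄ = F·x = [-1, 1]
P̄ = F·P·Fᵀ + Q = [35 -14; -14 10]
S = H·P̄·Hᵀ + R = [43 -69; -69 659]
K = P̄·Hᵀ·S⁻¹ = [395/1684 417/1684; 697/2947 -249/2947]
x' − x̄ = [2085/1684, -1245/2947] = K·y
y = (KᵀK)⁻¹·Kᵀ·(x' − x̄) = [0, 5]
z = y + H·x̄ = [0, 5] + [2, -6] = [2, -1]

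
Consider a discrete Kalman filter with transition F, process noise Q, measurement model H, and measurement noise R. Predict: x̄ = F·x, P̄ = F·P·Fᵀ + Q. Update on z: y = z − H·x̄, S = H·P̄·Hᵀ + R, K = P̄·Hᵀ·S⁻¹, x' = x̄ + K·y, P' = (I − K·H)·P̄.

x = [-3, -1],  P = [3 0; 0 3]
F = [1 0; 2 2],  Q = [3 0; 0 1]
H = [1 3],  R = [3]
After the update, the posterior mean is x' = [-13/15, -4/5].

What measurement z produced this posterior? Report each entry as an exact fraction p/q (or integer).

x̄ = F·x = [-3, -8]
P̄ = F·P·Fᵀ + Q = [6 6; 6 25]
S = H·P̄·Hᵀ + R = [270]
K = P̄·Hᵀ·S⁻¹ = [4/45; 3/10]
x' − x̄ = [32/15, 36/5] = K·y
y = (KᵀK)⁻¹·Kᵀ·(x' − x̄) = [24]
z = y + H·x̄ = [24] + [-27] = [-3]

z = [-3]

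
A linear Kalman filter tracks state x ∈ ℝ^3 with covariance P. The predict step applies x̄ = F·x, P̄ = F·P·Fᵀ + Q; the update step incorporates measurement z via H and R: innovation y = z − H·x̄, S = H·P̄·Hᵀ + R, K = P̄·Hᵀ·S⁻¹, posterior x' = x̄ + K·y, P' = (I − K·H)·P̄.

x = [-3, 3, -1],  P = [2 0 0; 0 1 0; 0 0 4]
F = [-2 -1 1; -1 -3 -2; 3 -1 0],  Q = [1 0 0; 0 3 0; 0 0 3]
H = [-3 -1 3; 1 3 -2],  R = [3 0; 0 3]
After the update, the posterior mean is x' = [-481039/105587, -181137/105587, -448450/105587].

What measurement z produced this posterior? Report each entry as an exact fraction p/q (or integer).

x̄ = F·x = [2, -4, -12]
P̄ = F·P·Fᵀ + Q = [14 -1 -11; -1 30 -3; -11 -3 22]
S = H·P̄·Hᵀ + R = [567 -386; -386 449]
K = P̄·Hᵀ·S⁻¹ = [-20488/105587 -9853/105587; 20506/105587 39969/105587; 21094/105587 3084/105587]
x' − x̄ = [-692213/105587, 241211/105587, 818594/105587] = K·y
y = (KᵀK)⁻¹·Kᵀ·(x' − x̄) = [41, -15]
z = y + H·x̄ = [41, -15] + [-38, 14] = [3, -1]

z = [3, -1]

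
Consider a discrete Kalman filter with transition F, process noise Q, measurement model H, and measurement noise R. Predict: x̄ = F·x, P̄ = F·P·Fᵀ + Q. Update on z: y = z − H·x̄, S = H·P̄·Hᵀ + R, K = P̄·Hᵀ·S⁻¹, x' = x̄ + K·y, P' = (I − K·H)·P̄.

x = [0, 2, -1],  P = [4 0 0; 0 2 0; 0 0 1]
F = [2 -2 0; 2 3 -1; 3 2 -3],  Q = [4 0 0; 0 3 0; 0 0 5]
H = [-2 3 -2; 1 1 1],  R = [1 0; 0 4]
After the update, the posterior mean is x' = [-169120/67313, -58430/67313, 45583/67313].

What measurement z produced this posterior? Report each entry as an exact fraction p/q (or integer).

x̄ = F·x = [-4, 7, 7]
P̄ = F·P·Fᵀ + Q = [28 4 16; 4 38 39; 16 39 58]
S = H·P̄·Hᵀ + R = [299 -79; -79 246]
K = P̄·Hᵀ·S⁻¹ = [-14904/67313 8348/67313; 13287/67313 26431/67313; 1301/67313 31338/67313]
x' − x̄ = [100132/67313, -529621/67313, -425608/67313] = K·y
y = (KᵀK)⁻¹·Kᵀ·(x' − x̄) = [-14, -13]
z = y + H·x̄ = [-14, -13] + [15, 10] = [1, -3]

z = [1, -3]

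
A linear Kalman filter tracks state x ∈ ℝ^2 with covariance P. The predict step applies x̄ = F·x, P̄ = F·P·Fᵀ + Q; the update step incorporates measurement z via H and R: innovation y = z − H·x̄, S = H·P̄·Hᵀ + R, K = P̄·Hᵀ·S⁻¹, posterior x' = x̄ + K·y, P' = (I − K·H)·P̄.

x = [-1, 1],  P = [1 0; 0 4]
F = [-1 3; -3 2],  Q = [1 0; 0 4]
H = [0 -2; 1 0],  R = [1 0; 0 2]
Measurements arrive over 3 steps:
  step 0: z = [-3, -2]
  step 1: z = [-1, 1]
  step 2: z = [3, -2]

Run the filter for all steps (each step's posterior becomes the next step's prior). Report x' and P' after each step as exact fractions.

step 0: x̄ = F·x = [4, 5]
step 0: P̄ = F·P·Fᵀ + Q = [38 27; 27 29]
step 0: y = z − H·x̄ = [7, -6]
step 0: S = H·P̄·Hᵀ + R = [117 -54; -54 40]
step 0: K = P̄·Hᵀ·S⁻¹ = [-3/49 85/98; -431/882 3/196]
step 0: x' = x̄ + K·y = [-80/49, 656/441]
step 0: P' = (I − K·H)·P̄ = [85/49 3/98; 3/98 431/1764]
step 1: x̄ = F·x = [128/21, 496/63]
step 1: P̄ = F·P·Fᵀ + Q = [19/4 19/3; 19/3 182/9]
step 1: y = z − H·x̄ = [929/63, -107/21]
step 1: S = H·P̄·Hᵀ + R = [737/9 -38/3; -38/3 27/4]
step 1: K = P̄·Hᵀ·S⁻¹ = [-912/14123 8227/14123; -6940/14123 228/14123]
step 1: x' = x̄ + K·y = [215013/98861, 53840/98861]
step 1: P' = (I − K·H)·P̄ = [16454/14123 456/14123; 456/14123 3470/14123]
step 2: x̄ = F·x = [-53493/98861, -537359/98861]
step 2: P̄ = F·P·Fᵀ + Q = [59071/14123 65166/14123; 65166/14123 212986/14123]
step 2: y = z − H·x̄ = [-778135/98861, -144229/98861]
step 2: S = H·P̄·Hᵀ + R = [866067/14123 -130332/14123; -130332/14123 87317/14123]
step 2: K = P̄·Hᵀ·S⁻¹ = [-86888/1383935 806557/1383935; -2032244/4151805 21722/1383935]
step 2: x' = x̄ + K·y = [-8691436/9687545, -46664903/29062635]
step 2: P' = (I − K·H)·P̄ = [1613114/1383935 43444/1383935; 43444/1383935 1016122/4151805]

step 0: x' = [-80/49, 656/441], P' = [85/49 3/98; 3/98 431/1764]
step 1: x' = [215013/98861, 53840/98861], P' = [16454/14123 456/14123; 456/14123 3470/14123]
step 2: x' = [-8691436/9687545, -46664903/29062635], P' = [1613114/1383935 43444/1383935; 43444/1383935 1016122/4151805]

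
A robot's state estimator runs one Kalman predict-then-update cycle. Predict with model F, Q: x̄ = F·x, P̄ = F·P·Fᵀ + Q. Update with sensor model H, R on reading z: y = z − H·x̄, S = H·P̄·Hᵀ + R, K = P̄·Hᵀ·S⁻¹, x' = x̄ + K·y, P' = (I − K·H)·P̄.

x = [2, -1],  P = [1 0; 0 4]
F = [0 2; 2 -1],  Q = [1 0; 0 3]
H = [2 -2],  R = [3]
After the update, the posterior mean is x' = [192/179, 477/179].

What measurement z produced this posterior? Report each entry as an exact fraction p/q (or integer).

z = [-3]

x̄ = F·x = [-2, 5]
P̄ = F·P·Fᵀ + Q = [17 -8; -8 11]
S = H·P̄·Hᵀ + R = [179]
K = P̄·Hᵀ·S⁻¹ = [50/179; -38/179]
x' − x̄ = [550/179, -418/179] = K·y
y = (KᵀK)⁻¹·Kᵀ·(x' − x̄) = [11]
z = y + H·x̄ = [11] + [-14] = [-3]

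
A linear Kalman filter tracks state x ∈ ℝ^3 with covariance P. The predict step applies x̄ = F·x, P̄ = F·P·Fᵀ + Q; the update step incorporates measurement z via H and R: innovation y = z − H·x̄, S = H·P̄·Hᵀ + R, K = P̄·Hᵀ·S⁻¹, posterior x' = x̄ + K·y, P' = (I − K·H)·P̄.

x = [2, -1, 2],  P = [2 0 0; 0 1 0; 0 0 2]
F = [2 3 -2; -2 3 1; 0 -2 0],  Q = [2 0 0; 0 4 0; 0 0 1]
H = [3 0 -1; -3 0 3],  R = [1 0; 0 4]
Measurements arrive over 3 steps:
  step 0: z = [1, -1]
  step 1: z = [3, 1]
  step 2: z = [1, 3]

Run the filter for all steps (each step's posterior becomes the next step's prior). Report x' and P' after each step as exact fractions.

step 0: x' = [39/85, -311/85, 24/85], P' = [93/340 -297/340 137/340; -297/340 4853/340 -613/340; 137/340 -613/340 179/204]
step 1: x' = [46456379/38327117, -64832923/38327117, 42320138/38327117], P' = [24277283/114981351 -22842532/114981351 10893997/38327117; -22842532/114981351 731202092/114981351 -20115356/38327117; 10893997/38327117 -20115356/38327117 25041405/38327117]
step 2: x' = [661884319141/1157914015361, -2903260727793/1157914015361, 1338408706534/1157914015361], P' = [244271871818/1157914015361 -228883089064/1157914015361 328648284754/1157914015361; -228883089064/1157914015361 7328244336993/1157914015361 -602750392456/1157914015361; 328648284754/1157914015361 -602750392456/1157914015361 755295997886/1157914015361]

step 0: x̄ = F·x = [-3, -5, 2]
step 0: P̄ = F·P·Fᵀ + Q = [27 -3 -6; -3 23 -6; -6 -6 5]
step 0: y = z − H·x̄ = [12, -16]
step 0: S = H·P̄·Hᵀ + R = [285 -330; -330 400]
step 0: K = P̄·Hᵀ·S⁻¹ = [71/170 33/340; -139/170 -237/340; 169/510 121/340]
step 0: x' = x̄ + K·y = [39/85, -311/85, 24/85]
step 0: P' = (I − K·H)·P̄ = [93/340 -297/340 137/340; -297/340 4853/340 -613/340; 137/340 -613/340 179/204]
step 1: x̄ = F·x = [-903/85, -987/85, 622/85]
step 1: P̄ = F·P·Fᵀ + Q = [29171/204 34027/255 -15191/170; 34027/255 33784/255 -1454/17; -15191/170 -1454/17 4938/85]
step 1: y = z − H·x̄ = [3586/85, -898/17]
step 1: S = H·P̄·Hᵀ + R = [639949/340 -172281/68; -172281/68 1163569/340]
step 1: K = P̄·Hᵀ·S⁻¹ = [13383286/38327117 2101177/38327117; -2727176/38327117 -9375884/38327117; 7640586/38327117 10610556/38327117]
step 1: x' = x̄ + K·y = [46456379/38327117, -64832923/38327117, 42320138/38327117]
step 1: P' = (I − K·H)·P̄ = [24277283/114981351 -22842532/114981351 10893997/38327117; -22842532/114981351 731202092/114981351 -20115356/38327117; 10893997/38327117 -20115356/38327117 25041405/38327117]
step 2: x̄ = F·x = [-186226287/38327117, -245091389/38327117, 129665846/38327117]
step 2: P̄ = F·P·Fᵀ + Q = [7396974026/114981351 6710591416/114981351 -4537226696/114981351; 6710591416/114981351 6994283591/114981351 -4357890544/114981351; -4537226696/114981351 -4357890544/114981351 3039789719/114981351]
step 2: y = z − H·x̄ = [726671824/38327117, -832695048/38327117]
step 2: S = H·P̄·Hᵀ + R = [96950897480/114981351 -43379618581/38327117; -43379618581/38327117 58686959879/38327117]
step 2: K = P̄·Hᵀ·S⁻¹ = [404167330700/1157914015361 63282309702/1157914015361; -83898874736/1157914015361 -280400477544/1157914015361; 230648856376/1157914015361 319985784849/1157914015361]
step 2: x' = x̄ + K·y = [661884319141/1157914015361, -2903260727793/1157914015361, 1338408706534/1157914015361]
step 2: P' = (I − K·H)·P̄ = [244271871818/1157914015361 -228883089064/1157914015361 328648284754/1157914015361; -228883089064/1157914015361 7328244336993/1157914015361 -602750392456/1157914015361; 328648284754/1157914015361 -602750392456/1157914015361 755295997886/1157914015361]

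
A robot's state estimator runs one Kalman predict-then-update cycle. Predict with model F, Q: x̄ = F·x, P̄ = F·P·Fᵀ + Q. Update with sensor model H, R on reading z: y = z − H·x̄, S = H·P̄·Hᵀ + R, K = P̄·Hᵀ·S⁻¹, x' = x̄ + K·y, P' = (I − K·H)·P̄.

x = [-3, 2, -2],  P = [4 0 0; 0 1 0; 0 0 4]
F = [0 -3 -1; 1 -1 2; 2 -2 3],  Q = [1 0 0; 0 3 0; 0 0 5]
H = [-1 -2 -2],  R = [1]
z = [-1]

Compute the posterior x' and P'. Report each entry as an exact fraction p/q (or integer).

x̄ = F·x = [-4, -9, -16]
P̄ = F·P·Fᵀ + Q = [14 -5 -6; -5 24 34; -6 34 61]
y = z − H·x̄ = [-55]
S = H·P̄·Hᵀ + R = [583]
K = P̄·Hᵀ·S⁻¹ = [8/583; -111/583; -184/583]
x' = x̄ + K·y = [-252/53, 78/53, 72/53]
P' = (I − K·H)·P̄ = [8098/583 -2027/583 -2026/583; -2027/583 1671/583 -602/583; -2026/583 -602/583 1707/583]

x' = [-252/53, 78/53, 72/53]
P' = [8098/583 -2027/583 -2026/583; -2027/583 1671/583 -602/583; -2026/583 -602/583 1707/583]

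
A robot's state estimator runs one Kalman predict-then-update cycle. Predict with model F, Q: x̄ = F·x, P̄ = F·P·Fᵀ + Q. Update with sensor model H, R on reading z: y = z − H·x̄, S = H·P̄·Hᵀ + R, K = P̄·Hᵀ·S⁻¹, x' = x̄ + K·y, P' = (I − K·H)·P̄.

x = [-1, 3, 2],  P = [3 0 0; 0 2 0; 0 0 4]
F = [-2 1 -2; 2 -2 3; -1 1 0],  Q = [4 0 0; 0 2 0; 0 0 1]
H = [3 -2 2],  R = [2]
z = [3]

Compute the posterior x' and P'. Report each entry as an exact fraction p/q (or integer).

x̄ = F·x = [1, -2, 4]
P̄ = F·P·Fᵀ + Q = [34 -40 8; -40 58 -10; 8 -10 6]
y = z − H·x̄ = [-12]
S = H·P̄·Hᵀ + R = [1220]
K = P̄·Hᵀ·S⁻¹ = [99/610; -64/305; 14/305]
x' = x̄ + K·y = [-289/305, 158/305, 1052/305]
P' = (I − K·H)·P̄ = [569/305 472/305 -332/305; 472/305 1306/305 534/305; -332/305 534/305 1046/305]

x' = [-289/305, 158/305, 1052/305]
P' = [569/305 472/305 -332/305; 472/305 1306/305 534/305; -332/305 534/305 1046/305]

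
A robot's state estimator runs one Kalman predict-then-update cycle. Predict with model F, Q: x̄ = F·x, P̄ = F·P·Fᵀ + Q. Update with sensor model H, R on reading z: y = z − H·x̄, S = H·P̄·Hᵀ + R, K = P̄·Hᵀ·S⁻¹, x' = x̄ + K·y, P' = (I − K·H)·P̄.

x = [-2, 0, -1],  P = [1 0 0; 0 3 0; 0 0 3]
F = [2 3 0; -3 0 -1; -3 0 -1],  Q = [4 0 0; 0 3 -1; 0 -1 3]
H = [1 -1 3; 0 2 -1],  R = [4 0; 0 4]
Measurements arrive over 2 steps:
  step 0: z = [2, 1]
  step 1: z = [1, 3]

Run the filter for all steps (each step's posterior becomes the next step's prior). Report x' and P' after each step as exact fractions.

step 0: x' = [-17032/3449, 8601/3449, 11249/3449], P' = [99740/3449 -20528/3449 -39048/3449; -20528/3449 9132/3449 10548/3449; -39048/3449 10548/3449 17876/3449]
step 1: x' = [72480499/29288881, 43063795/29288881, 2333459/29288881], P' = [577280432/29288881 -144537280/29288881 -243689488/29288881; -144537280/29288881 79981452/29288881 83799348/29288881; -243689488/29288881 83799348/29288881 125856644/29288881]

step 0: x̄ = F·x = [-4, 7, 7]
step 0: P̄ = F·P·Fᵀ + Q = [35 -6 -6; -6 15 11; -6 11 15]
step 0: y = z − H·x̄ = [-8, -6]
step 0: S = H·P̄·Hᵀ + R = [99 -4; -4 35]
step 0: K = P̄·Hᵀ·S⁻¹ = [781/3449 -502/3449; 496/3449 1929/3449; 1008/3449 805/3449]
step 0: x' = x̄ + K·y = [-17032/3449, 8601/3449, 11249/3449]
step 0: P' = (I − K·H)·P̄ = [99740/3449 -20528/3449 -39048/3449; -20528/3449 9132/3449 10548/3449; -39048/3449 10548/3449 17876/3449]
step 1: x̄ = F·x = [-8261/3449, 39847/3449, 39847/3449]
step 1: P̄ = F·P·Fᵀ + Q = [248608/3449 -367236/3449 -367236/3449; -367236/3449 691595/3449 677799/3449; -367236/3449 677799/3449 691595/3449]
step 1: y = z − H·x̄ = [-67984/3449, -29500/3449]
step 1: S = H·P̄·Hᵀ + R = [1642616/3449 919382/3449; 919382/3449 760575/3449]
step 1: K = P̄·Hᵀ·S⁻¹ = [-2312688/29288881 -11346268/29288881; 6719828/29288881 19040889/29288881; 12520274/29288881 10435513/29288881]
step 1: x' = x̄ + K·y = [72480499/29288881, 43063795/29288881, 2333459/29288881]
step 1: P' = (I − K·H)·P̄ = [577280432/29288881 -144537280/29288881 -243689488/29288881; -144537280/29288881 79981452/29288881 83799348/29288881; -243689488/29288881 83799348/29288881 125856644/29288881]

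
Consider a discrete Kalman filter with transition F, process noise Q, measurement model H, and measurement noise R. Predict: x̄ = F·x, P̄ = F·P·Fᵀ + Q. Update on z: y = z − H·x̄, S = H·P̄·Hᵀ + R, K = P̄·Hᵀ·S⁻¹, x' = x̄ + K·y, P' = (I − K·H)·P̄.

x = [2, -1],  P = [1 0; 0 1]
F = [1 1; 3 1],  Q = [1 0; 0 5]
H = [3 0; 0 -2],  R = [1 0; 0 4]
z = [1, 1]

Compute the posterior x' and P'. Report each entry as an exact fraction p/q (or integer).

x̄ = F·x = [1, 5]
P̄ = F·P·Fᵀ + Q = [3 4; 4 15]
y = z − H·x̄ = [-2, 11]
S = H·P̄·Hᵀ + R = [28 -24; -24 64]
K = P̄·Hᵀ·S⁻¹ = [6/19 -1/152; 3/76 -69/152]
x' = x̄ + K·y = [45/152, -11/152]
P' = (I − K·H)·P̄ = [2/19 1/76; 1/76 69/76]

x' = [45/152, -11/152]
P' = [2/19 1/76; 1/76 69/76]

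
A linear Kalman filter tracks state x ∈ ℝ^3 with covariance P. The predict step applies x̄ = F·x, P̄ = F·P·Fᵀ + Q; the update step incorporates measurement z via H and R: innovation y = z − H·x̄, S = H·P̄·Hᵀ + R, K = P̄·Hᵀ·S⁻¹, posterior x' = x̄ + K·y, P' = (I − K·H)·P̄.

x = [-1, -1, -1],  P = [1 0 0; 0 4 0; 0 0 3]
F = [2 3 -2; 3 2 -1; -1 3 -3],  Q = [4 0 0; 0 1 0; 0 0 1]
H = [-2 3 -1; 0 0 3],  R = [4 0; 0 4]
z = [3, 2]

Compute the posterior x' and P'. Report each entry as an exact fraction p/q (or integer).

x̄ = F·x = [-3, -4, 1]
P̄ = F·P·Fᵀ + Q = [56 36 52; 36 29 30; 52 30 65]
y = z − H·x̄ = [10, -1]
S = H·P̄·Hᵀ + R = [150 -237; -237 589]
K = P̄·Hᵀ·S⁻¹ = [3988/32181 3376/10727; 245/631 195/631; -316/32181 3509/10727]
x' = x̄ + K·y = [-66791/32181, -269/631, 18494/32181]
P' = (I − K·H)·P̄ = [445496/32181 6016/631 13504/32181; 6016/631 4424/631 260/631; 13504/32181 260/631 14036/32181]

x' = [-66791/32181, -269/631, 18494/32181]
P' = [445496/32181 6016/631 13504/32181; 6016/631 4424/631 260/631; 13504/32181 260/631 14036/32181]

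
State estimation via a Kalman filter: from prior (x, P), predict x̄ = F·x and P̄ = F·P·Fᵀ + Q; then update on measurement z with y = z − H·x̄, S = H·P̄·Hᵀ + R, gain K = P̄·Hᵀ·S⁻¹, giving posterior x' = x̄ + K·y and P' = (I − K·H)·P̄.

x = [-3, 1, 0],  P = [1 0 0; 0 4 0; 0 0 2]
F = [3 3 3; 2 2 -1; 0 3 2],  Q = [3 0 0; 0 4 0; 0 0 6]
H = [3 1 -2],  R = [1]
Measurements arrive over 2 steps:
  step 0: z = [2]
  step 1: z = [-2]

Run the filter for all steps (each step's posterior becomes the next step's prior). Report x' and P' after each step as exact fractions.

step 0: x' = [642/103, 168/103, 949/103], P' = [1506/103 36/103 2256/103; 36/103 4670/309 2468/309; 2256/103 2468/309 11354/309]
step 1: x' = [-377607/130715, -39053/130715, -91342/26143], P' = [16941213/522860 2862248/130715 3101389/52286; 2862248/130715 9912166/392145 3564928/78429; 3101389/52286 3564928/78429 8751491/78429]

step 0: x̄ = F·x = [-6, -4, 3]
step 0: P̄ = F·P·Fᵀ + Q = [66 24 48; 24 26 20; 48 20 50]
step 0: y = z − H·x̄ = [30]
step 0: S = H·P̄·Hᵀ + R = [309]
step 0: K = P̄·Hᵀ·S⁻¹ = [42/103; 58/309; 64/309]
step 0: x' = x̄ + K·y = [642/103, 168/103, 949/103]
step 0: P' = (I − K·H)·P̄ = [1506/103 36/103 2256/103; 36/103 4670/309 2468/309; 2256/103 2468/309 11354/309]
step 1: x̄ = F·x = [5277/103, 671/103, 2402/103]
step 1: P̄ = F·P·Fᵀ + Q = [117999/103 16690/103 62918/103; 16690/103 13262/309 35500/309; 62918/103 35500/309 118916/309]
step 1: y = z − H·x̄ = [-11904/103]
step 1: S = H·P̄·Hᵀ + R = [522860/103]
step 1: K = P̄·Hᵀ·S⁻¹ = [244851/522860; 7706/130715; 12131/52286]
step 1: x' = x̄ + K·y = [-377607/130715, -39053/130715, -91342/26143]
step 1: P' = (I − K·H)·P̄ = [16941213/522860 2862248/130715 3101389/52286; 2862248/130715 9912166/392145 3564928/78429; 3101389/52286 3564928/78429 8751491/78429]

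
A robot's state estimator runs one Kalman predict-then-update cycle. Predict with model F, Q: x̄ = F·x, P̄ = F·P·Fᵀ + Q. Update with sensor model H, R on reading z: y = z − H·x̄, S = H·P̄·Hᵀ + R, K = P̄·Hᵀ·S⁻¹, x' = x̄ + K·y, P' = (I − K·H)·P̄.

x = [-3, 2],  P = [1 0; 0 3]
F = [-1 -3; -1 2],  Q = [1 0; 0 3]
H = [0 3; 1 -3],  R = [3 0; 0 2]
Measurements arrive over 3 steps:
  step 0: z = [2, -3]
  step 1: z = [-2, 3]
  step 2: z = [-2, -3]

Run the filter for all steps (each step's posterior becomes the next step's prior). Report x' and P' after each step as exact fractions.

step 0: x' = [341/449, 494/449], P' = [2683/898 491/898; 491/898 207/898]
step 1: x' = [-14108/16861, -78879/84305], P' = [109757/33722 22053/33722; 22053/33722 43949/168610]
step 2: x' = [-36688524/16860611, -2885039/16860611], P' = [114255787/33721222 22932059/33721222; 22932059/33721222 8959151/33721222]

step 0: x̄ = F·x = [-3, 7]
step 0: P̄ = F·P·Fᵀ + Q = [29 -17; -17 16]
step 0: y = z − H·x̄ = [-19, 21]
step 0: S = H·P̄·Hᵀ + R = [147 -195; -195 277]
step 0: K = P̄·Hᵀ·S⁻¹ = [491/898 605/898; 207/898 -65/898]
step 0: x' = x̄ + K·y = [341/449, 494/449]
step 0: P' = (I − K·H)·P̄ = [2683/898 491/898; 491/898 207/898]
step 1: x̄ = F·x = [-1823/449, 647/449]
step 1: P̄ = F·P·Fᵀ + Q = [4195/449 966/449; 966/449 4241/898]
step 1: y = z − H·x̄ = [-2839/449, 5111/449]
step 1: S = H·P̄·Hᵀ + R = [40863/898 -32373/898; -32373/898 36763/898]
step 1: K = P̄·Hᵀ·S⁻¹ = [22053/33722 21799/33722; 43949/168610 -10791/168610]
step 1: x' = x̄ + K·y = [-14108/16861, -78879/84305]
step 1: P' = (I − K·H)·P̄ = [109757/33722 22053/33722; 22053/33722 43949/168610]
step 2: x̄ = F·x = [23629/6485, -87218/84305]
step 2: P̄ = F·P·Fᵀ + Q = [68251/6485 15206/6485; 15206/6485 789351/168610]
step 2: y = z − H·x̄ = [93044/84305, -821746/84305]
step 2: S = H·P̄·Hᵀ + R = [7609989/168610 -5918091/168610; -5918091/168610 6843769/168610]
step 2: K = P̄·Hᵀ·S⁻¹ = [22932059/33721222 22729805/33721222; 8959151/33721222 -1972697/33721222]
step 2: x' = x̄ + K·y = [-36688524/16860611, -2885039/16860611]
step 2: P' = (I − K·H)·P̄ = [114255787/33721222 22932059/33721222; 22932059/33721222 8959151/33721222]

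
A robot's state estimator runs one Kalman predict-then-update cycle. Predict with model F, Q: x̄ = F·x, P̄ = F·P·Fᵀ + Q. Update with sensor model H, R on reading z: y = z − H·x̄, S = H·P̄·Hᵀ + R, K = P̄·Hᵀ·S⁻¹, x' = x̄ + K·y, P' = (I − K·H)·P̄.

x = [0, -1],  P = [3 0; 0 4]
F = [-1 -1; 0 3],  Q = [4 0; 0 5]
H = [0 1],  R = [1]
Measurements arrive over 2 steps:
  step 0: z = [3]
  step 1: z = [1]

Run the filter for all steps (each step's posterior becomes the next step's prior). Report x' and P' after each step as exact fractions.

step 0: x̄ = F·x = [1, -3]
step 0: P̄ = F·P·Fᵀ + Q = [11 -12; -12 41]
step 0: y = z − H·x̄ = [6]
step 0: S = H·P̄·Hᵀ + R = [42]
step 0: K = P̄·Hᵀ·S⁻¹ = [-2/7; 41/42]
step 0: x' = x̄ + K·y = [-5/7, 20/7]
step 0: P' = (I − K·H)·P̄ = [53/7 -2/7; -2/7 41/42]
step 1: x̄ = F·x = [-15/7, 60/7]
step 1: P̄ = F·P·Fᵀ + Q = [503/42 -29/14; -29/14 193/14]
step 1: y = z − H·x̄ = [-53/7]
step 1: S = H·P̄·Hᵀ + R = [207/14]
step 1: K = P̄·Hᵀ·S⁻¹ = [-29/207; 193/207]
step 1: x' = x̄ + K·y = [-224/207, 313/207]
step 1: P' = (I − K·H)·P̄ = [2419/207 -29/207; -29/207 193/207]

step 0: x' = [-5/7, 20/7], P' = [53/7 -2/7; -2/7 41/42]
step 1: x' = [-224/207, 313/207], P' = [2419/207 -29/207; -29/207 193/207]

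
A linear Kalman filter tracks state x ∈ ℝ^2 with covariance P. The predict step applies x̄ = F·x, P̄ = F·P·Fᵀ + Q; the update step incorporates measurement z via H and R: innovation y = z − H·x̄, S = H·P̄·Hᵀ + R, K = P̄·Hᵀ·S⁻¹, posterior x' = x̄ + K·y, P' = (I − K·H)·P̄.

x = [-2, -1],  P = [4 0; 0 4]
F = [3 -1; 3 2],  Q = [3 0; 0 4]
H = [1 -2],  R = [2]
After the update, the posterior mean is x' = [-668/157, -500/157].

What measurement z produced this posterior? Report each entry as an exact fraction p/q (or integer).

z = [2]

x̄ = F·x = [-5, -8]
P̄ = F·P·Fᵀ + Q = [43 28; 28 56]
S = H·P̄·Hᵀ + R = [157]
K = P̄·Hᵀ·S⁻¹ = [-13/157; -84/157]
x' − x̄ = [117/157, 756/157] = K·y
y = (KᵀK)⁻¹·Kᵀ·(x' − x̄) = [-9]
z = y + H·x̄ = [-9] + [11] = [2]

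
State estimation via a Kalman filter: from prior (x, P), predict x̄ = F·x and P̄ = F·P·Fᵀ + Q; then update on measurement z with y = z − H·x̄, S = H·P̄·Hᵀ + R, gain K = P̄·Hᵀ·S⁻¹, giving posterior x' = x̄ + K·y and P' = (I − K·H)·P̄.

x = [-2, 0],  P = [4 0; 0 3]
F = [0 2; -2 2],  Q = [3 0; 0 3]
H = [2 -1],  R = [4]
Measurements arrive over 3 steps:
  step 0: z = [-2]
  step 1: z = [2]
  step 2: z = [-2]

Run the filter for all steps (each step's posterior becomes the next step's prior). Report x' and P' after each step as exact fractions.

step 0: x̄ = F·x = [0, 4]
step 0: P̄ = F·P·Fᵀ + Q = [15 12; 12 31]
step 0: y = z − H·x̄ = [2]
step 0: S = H·P̄·Hᵀ + R = [47]
step 0: K = P̄·Hᵀ·S⁻¹ = [18/47; -7/47]
step 0: x' = x̄ + K·y = [36/47, 174/47]
step 0: P' = (I − K·H)·P̄ = [381/47 690/47; 690/47 1408/47]
step 1: x̄ = F·x = [348/47, 276/47]
step 1: P̄ = F·P·Fᵀ + Q = [5773/47 2872/47; 2872/47 1777/47]
step 1: y = z − H·x̄ = [-326/47]
step 1: S = H·P̄·Hᵀ + R = [13569/47]
step 1: K = P̄·Hᵀ·S⁻¹ = [8674/13569; 3967/13569]
step 1: x' = x̄ + K·y = [40304/13569, 52166/13569]
step 1: P' = (I − K·H)·P̄ = [65863/13569 97030/13569; 97030/13569 178192/13569]
step 2: x̄ = F·x = [104332/13569, 7908/4523]
step 2: P̄ = F·P·Fᵀ + Q = [753475/13569 108216/4523; 108216/4523 80229/4523]
step 2: y = z − H·x̄ = [-212078/13569]
step 2: S = H·P̄·Hᵀ + R = [2010271/13569]
step 2: K = P̄·Hᵀ·S⁻¹ = [1182302/2010271; 408609/2010271]
step 2: x' = x̄ + K·y = [-3021936/2010271, -2871642/2010271]
step 2: P' = (I − K·H)·P̄ = [8611609/2010271 12494010/2010271; 12494010/2010271 23353584/2010271]

step 0: x' = [36/47, 174/47], P' = [381/47 690/47; 690/47 1408/47]
step 1: x' = [40304/13569, 52166/13569], P' = [65863/13569 97030/13569; 97030/13569 178192/13569]
step 2: x' = [-3021936/2010271, -2871642/2010271], P' = [8611609/2010271 12494010/2010271; 12494010/2010271 23353584/2010271]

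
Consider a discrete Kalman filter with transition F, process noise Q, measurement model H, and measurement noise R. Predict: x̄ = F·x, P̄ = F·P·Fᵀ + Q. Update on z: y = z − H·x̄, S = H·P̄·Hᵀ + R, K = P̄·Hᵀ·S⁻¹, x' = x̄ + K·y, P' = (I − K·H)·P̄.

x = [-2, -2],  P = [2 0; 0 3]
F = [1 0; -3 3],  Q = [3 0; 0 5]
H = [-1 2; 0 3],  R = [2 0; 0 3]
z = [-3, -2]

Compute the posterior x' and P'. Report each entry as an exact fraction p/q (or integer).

x' = [39/391, -386/391]
P' = [2150/1173 416/1173; 416/1173 314/1173]

x̄ = F·x = [-2, 0]
P̄ = F·P·Fᵀ + Q = [5 -6; -6 50]
y = z − H·x̄ = [-5, -2]
S = H·P̄·Hᵀ + R = [231 318; 318 453]
K = P̄·Hᵀ·S⁻¹ = [-659/1173 416/1173; 106/1173 314/1173]
x' = x̄ + K·y = [39/391, -386/391]
P' = (I − K·H)·P̄ = [2150/1173 416/1173; 416/1173 314/1173]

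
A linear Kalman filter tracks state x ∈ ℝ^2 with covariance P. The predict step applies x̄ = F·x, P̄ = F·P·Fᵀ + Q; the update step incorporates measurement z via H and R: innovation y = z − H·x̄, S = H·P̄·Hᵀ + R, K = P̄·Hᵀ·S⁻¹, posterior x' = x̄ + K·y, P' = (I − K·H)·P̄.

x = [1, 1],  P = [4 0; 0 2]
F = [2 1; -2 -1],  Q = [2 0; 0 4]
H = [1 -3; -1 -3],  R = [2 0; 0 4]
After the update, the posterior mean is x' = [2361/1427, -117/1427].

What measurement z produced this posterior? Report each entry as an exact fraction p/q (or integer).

z = [2, -2]

x̄ = F·x = [3, -3]
P̄ = F·P·Fᵀ + Q = [20 -18; -18 22]
S = H·P̄·Hᵀ + R = [328 178; 178 114]
K = P̄·Hᵀ·S⁻¹ = [596/1427 -505/1427; -258/1427 -198/1427]
x' − x̄ = [-1920/1427, 4164/1427] = K·y
y = (KᵀK)⁻¹·Kᵀ·(x' − x̄) = [-10, -8]
z = y + H·x̄ = [-10, -8] + [12, 6] = [2, -2]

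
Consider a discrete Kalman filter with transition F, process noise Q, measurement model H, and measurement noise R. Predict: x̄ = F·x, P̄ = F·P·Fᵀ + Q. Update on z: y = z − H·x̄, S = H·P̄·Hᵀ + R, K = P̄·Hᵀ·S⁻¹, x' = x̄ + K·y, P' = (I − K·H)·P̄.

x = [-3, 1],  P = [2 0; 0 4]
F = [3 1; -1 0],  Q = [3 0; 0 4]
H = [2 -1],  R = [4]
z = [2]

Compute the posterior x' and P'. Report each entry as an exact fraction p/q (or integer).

x' = [52/67, 12/67]
P' = [107/67 102/67; 102/67 240/67]

x̄ = F·x = [-8, 3]
P̄ = F·P·Fᵀ + Q = [25 -6; -6 6]
y = z − H·x̄ = [21]
S = H·P̄·Hᵀ + R = [134]
K = P̄·Hᵀ·S⁻¹ = [28/67; -9/67]
x' = x̄ + K·y = [52/67, 12/67]
P' = (I − K·H)·P̄ = [107/67 102/67; 102/67 240/67]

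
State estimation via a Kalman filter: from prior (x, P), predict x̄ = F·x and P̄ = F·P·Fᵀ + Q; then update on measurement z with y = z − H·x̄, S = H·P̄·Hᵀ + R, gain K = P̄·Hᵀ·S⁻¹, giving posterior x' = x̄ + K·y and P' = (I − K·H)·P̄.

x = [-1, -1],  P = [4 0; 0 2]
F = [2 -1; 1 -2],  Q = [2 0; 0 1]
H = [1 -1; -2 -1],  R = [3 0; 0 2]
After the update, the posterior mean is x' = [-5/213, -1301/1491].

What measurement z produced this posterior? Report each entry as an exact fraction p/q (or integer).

x̄ = F·x = [-1, 1]
P̄ = F·P·Fᵀ + Q = [20 12; 12 13]
S = H·P̄·Hᵀ + R = [12 -15; -15 143]
K = P̄·Hᵀ·S⁻¹ = [52/213 -24/71; -698/1491 -153/497]
x' − x̄ = [208/213, -2792/1491] = K·y
y = (KᵀK)⁻¹·Kᵀ·(x' − x̄) = [4, 0]
z = y + H·x̄ = [4, 0] + [-2, 1] = [2, 1]

z = [2, 1]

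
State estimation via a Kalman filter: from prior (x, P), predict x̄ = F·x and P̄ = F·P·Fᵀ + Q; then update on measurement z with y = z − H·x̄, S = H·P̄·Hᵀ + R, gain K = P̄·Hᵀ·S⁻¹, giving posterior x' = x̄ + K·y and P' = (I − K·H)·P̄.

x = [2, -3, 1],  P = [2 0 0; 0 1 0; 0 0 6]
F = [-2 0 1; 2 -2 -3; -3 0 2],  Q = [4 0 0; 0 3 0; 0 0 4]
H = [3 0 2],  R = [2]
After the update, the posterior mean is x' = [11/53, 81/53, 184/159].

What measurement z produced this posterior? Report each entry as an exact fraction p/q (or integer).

x̄ = F·x = [-3, 7, -4]
P̄ = F·P·Fᵀ + Q = [18 -26 24; -26 69 -48; 24 -48 46]
S = H·P̄·Hᵀ + R = [636]
K = P̄·Hᵀ·S⁻¹ = [17/106; -29/106; 41/159]
x' − x̄ = [170/53, -290/53, 820/159] = K·y
y = (KᵀK)⁻¹·Kᵀ·(x' − x̄) = [20]
z = y + H·x̄ = [20] + [-17] = [3]

z = [3]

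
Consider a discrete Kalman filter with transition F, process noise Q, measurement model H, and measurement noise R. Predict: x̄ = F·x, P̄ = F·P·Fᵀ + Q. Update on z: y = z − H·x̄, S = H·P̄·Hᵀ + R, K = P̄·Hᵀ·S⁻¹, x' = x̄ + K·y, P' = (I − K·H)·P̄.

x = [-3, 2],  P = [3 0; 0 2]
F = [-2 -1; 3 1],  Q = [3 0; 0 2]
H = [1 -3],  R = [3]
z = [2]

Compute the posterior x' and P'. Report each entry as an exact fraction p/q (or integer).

x̄ = F·x = [4, -7]
P̄ = F·P·Fᵀ + Q = [17 -20; -20 31]
y = z − H·x̄ = [-23]
S = H·P̄·Hᵀ + R = [419]
K = P̄·Hᵀ·S⁻¹ = [77/419; -113/419]
x' = x̄ + K·y = [-95/419, -334/419]
P' = (I − K·H)·P̄ = [1194/419 321/419; 321/419 220/419]

x' = [-95/419, -334/419]
P' = [1194/419 321/419; 321/419 220/419]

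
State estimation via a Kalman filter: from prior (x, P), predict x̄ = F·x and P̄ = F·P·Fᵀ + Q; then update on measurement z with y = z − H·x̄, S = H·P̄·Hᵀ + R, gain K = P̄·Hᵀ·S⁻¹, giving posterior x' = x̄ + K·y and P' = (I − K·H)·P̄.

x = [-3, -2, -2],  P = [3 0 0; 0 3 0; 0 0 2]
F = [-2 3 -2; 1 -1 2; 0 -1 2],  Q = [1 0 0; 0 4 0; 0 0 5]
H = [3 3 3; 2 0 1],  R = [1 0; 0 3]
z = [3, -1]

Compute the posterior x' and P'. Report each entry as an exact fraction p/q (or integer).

x' = [-39869/24947, 1906/24947, 62156/24947]
P' = [56567/24947 9844/24947 -67321/24947; 9844/24947 38609/24947 -46685/24947; -67321/24947 -46685/24947 115904/24947]

x̄ = F·x = [4, -5, -2]
P̄ = F·P·Fᵀ + Q = [48 -23 -17; -23 18 11; -17 11 16]
y = z − H·x̄ = [12, -7]
S = H·P̄·Hᵀ + R = [217 78; 78 143]
K = P̄·Hᵀ·S⁻¹ = [-210/1919 15271/24947; 408/1919 -8999/24947; 438/1919 -6246/24947]
x' = x̄ + K·y = [-39869/24947, 1906/24947, 62156/24947]
P' = (I − K·H)·P̄ = [56567/24947 9844/24947 -67321/24947; 9844/24947 38609/24947 -46685/24947; -67321/24947 -46685/24947 115904/24947]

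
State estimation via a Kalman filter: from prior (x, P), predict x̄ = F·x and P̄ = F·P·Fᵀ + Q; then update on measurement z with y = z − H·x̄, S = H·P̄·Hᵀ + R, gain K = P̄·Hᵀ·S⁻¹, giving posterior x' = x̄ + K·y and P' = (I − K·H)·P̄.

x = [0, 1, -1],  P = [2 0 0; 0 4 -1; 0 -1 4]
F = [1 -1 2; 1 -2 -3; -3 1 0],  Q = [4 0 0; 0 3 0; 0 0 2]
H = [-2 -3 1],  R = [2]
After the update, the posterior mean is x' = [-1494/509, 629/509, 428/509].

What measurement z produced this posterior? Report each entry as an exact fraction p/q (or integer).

x̄ = F·x = [-3, 1, 1]
P̄ = F·P·Fᵀ + Q = [30 -13 -12; -13 45 -11; -12 -11 24]
S = H·P̄·Hᵀ + R = [509]
K = P̄·Hᵀ·S⁻¹ = [-33/509; -120/509; 81/509]
x' − x̄ = [33/509, 120/509, -81/509] = K·y
y = (KᵀK)⁻¹·Kᵀ·(x' − x̄) = [-1]
z = y + H·x̄ = [-1] + [4] = [3]

z = [3]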